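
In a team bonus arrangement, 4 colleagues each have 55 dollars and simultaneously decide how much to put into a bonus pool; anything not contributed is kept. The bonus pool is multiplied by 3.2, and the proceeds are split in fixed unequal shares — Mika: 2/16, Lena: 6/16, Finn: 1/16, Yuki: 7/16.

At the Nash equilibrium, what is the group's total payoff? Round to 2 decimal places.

A player with share s gets back 3.2·s per unit contributed, so full contribution is dominant for anyone with s > 1/3.2 = 0.3125 and zero contribution is dominant for anyone below.
Lena and Yuki are above the threshold, contributing 55 each; the remaining 2 contribute 0. Total contributed: 110.
The bonus pool pays out 3.2 × 110 = 352.00 in total (split across the unequal shares, but the aggregate is all that matters for the group sum).
The 2 free-riders keep 55 each, adding 110. Group total = 110 + 352.00 = 462.00.

462.00 dollars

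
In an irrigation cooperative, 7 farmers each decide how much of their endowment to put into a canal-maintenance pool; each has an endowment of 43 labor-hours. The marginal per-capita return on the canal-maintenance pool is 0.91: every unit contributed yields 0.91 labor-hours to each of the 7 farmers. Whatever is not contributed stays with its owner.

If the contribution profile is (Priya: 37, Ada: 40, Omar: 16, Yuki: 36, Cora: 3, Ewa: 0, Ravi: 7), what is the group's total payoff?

Total contributed: 37 + 40 + 16 + 36 + 3 + 0 + 7 = 139; total kept: 7 × 43 − 139 = 162.
The canal-maintenance pool pays out 0.91 × 7 × 139 = 885.43 in aggregate.
Group total = 162 + 885.43 = 1047.43.

1047.43 labor-hours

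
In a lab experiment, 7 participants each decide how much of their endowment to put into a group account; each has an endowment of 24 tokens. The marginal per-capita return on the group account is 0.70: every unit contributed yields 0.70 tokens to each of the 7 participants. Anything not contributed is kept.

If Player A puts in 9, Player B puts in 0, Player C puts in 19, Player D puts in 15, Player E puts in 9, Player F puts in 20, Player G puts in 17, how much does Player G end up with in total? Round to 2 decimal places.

Total contributed: 9 + 0 + 19 + 15 + 9 + 20 + 17 = 89.
Each receives 0.70 × 89 = 62.30 from the group account.
Player G keeps 24 − 17 = 7, so Player G's payoff is 7 + 62.30 = 69.30.

69.30 tokens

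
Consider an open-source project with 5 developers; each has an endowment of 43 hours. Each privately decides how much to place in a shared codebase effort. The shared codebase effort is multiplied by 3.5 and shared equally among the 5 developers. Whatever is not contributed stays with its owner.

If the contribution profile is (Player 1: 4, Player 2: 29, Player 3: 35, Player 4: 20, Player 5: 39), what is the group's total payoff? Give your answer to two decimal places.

532.50 hours

Total contributed: 4 + 29 + 35 + 20 + 39 = 127; total kept: 5 × 43 − 127 = 88.
The shared codebase effort pays out 3.5 × 127 = 444.50 in aggregate.
Group total = 88 + 444.50 = 532.50.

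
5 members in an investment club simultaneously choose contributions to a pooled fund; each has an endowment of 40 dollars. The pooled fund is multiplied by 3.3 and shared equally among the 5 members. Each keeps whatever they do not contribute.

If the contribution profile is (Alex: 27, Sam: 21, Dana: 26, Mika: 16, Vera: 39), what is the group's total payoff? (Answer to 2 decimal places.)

Total contributed: 27 + 21 + 26 + 16 + 39 = 129; total kept: 5 × 40 − 129 = 71.
The pooled fund pays out 3.3 × 129 = 425.70 in aggregate.
Group total = 71 + 425.70 = 496.70.

496.70 dollars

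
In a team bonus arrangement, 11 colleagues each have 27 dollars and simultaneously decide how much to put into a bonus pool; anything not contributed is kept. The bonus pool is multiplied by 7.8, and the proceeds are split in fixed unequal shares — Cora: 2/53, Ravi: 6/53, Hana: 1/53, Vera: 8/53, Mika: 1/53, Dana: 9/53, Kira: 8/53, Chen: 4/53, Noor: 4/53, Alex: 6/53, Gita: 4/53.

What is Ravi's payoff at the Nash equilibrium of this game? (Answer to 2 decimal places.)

98.52 dollars

Player j's private return per contributed unit is 7.8 × (j's share). Contributing is weakly dominant for j when that share is at least 1/7.8 = 0.1282, and contributing 0 is dominant otherwise.
Vera, Dana and Kira are above the threshold, contributing 27 each; the remaining 8 contribute 0. Total contributed: 81.
Ravi keeps 27 and receives 7.8 × 81 × 6/53 = 71.52 from the bonus pool, for a payoff of 98.52.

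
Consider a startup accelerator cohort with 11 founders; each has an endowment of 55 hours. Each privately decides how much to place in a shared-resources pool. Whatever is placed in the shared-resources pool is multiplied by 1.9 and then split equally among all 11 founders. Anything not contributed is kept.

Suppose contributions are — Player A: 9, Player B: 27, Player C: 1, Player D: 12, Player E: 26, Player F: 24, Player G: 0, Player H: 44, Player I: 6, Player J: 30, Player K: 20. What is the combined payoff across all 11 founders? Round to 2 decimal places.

Total contributed: 9 + 27 + 1 + 12 + 26 + 24 + 0 + 44 + 6 + 30 + 20 = 199; total kept: 11 × 55 − 199 = 406.
The shared-resources pool pays out 1.9 × 199 = 378.10 in aggregate.
Group total = 406 + 378.10 = 784.10.

784.10 hours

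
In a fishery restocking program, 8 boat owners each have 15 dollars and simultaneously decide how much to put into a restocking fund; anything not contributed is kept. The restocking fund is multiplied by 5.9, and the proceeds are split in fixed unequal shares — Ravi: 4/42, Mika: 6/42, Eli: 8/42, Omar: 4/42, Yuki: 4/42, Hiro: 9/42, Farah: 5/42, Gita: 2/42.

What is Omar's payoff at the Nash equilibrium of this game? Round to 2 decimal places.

31.86 dollars

For player j, contributing a unit is worthwhile iff 5.9 × (j's share) ≥ 1, i.e. iff j's share is at least 0.1695.
The shares above 0.1695 belong to Eli and Hiro, contributing 15 each; the remaining 6 contribute 0. Total contributed: 30.
Omar keeps 15 and receives 5.9 × 30 × 4/42 = 16.86 from the restocking fund, for a payoff of 31.86.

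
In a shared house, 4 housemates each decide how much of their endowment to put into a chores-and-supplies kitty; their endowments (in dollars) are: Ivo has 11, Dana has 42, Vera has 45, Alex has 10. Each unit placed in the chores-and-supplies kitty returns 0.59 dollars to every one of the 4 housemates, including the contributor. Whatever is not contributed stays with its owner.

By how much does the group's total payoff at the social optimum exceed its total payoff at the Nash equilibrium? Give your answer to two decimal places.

146.88 dollars

The private return per contributed unit is 0.59 < 1 for everyone, so the Nash equilibrium is zero contribution and the group total is Σ E_j = 11 + 42 + 45 + 10 = 108.
Each contributed unit returns 2.360 to the group, so the social optimum is full contribution by everyone: group total = 2.360 × 108 = 254.88.
Efficiency loss = (2.360 − 1) × 108 = 146.88.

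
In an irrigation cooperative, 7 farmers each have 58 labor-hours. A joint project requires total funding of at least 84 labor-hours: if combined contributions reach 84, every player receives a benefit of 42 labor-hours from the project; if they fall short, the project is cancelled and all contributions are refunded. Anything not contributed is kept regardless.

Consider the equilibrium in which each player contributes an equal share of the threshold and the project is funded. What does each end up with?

Equal share of the threshold: 84/7 = 12.
At this profile no one gains by cutting their contribution: any cut drops the total below 84, the project is cancelled, contributions are refunded, and the deviator ends with 58, which is less than 58 − 12 + 42 = 88. Contributing more than 12 just wastes the excess. So contributing exactly 12 is a best response.
Each player's payoff: 58 − 12 + 42 = 88.

88 labor-hours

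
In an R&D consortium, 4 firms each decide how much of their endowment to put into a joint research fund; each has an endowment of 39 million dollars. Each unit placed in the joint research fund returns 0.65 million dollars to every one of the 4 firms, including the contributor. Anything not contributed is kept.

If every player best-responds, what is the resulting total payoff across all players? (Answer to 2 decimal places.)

The private return per contributed unit is 0.65 < 1, so contributing 0 is dominant for every player. At the Nash equilibrium everyone keeps their 39, and the group total is 4 × 39 = 156.

156.00 million dollars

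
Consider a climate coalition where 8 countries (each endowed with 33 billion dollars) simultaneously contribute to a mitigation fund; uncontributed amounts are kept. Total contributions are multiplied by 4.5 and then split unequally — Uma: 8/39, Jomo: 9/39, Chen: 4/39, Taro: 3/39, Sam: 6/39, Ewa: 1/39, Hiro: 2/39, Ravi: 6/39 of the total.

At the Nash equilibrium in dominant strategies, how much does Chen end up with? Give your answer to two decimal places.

48.23 billion dollars

Each unit j contributes comes back to j as 4.5 × (j's share), so j prefers to contribute only if that share exceeds 1/4.5 = 0.2222; otherwise keeping the unit dominates.
The only share above 0.2222 is Jomo's 9/39, contributing 33; the remaining 7 contribute 0. Total contributed: 33.
Chen keeps 33 and receives 4.5 × 33 × 4/39 = 15.23 from the mitigation fund, for a payoff of 48.23.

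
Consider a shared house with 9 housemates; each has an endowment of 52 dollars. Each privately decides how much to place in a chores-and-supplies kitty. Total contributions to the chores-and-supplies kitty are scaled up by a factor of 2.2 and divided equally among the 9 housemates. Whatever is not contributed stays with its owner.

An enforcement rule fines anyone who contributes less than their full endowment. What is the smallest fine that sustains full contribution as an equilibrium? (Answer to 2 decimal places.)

Given the others contribute fully, the best deviation is to contribute 0 (any partial contribution still incurs the fine and gives up units whose private return 0.2444 is below 1).
Deviating from 52 to 0 saves 52 dollars but forfeits the deviator's share of the drop in the chores-and-supplies kitty: 2.2/9 × 52 = 12.71.
So the deviation gain is 52 − 12.71 = 39.29, and the fine must be at least 39.29 dollars to wipe it out.

39.29 dollars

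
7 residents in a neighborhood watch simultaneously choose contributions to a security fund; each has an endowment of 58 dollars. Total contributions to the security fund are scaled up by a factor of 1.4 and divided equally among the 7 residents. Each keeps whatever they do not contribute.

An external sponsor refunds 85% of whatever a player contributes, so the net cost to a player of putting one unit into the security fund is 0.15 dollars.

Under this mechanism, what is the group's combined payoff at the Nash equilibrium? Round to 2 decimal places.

913.50 dollars

The effective private return per unit is now (1.4/7) / 0.15 = 1.3333 > 1, so every player's dominant strategy flips to full contribution.
At the Nash equilibrium everyone contributes 58. Group total payoff = 7 × (58 × 0.85 + 1.4 × 58) = 913.50.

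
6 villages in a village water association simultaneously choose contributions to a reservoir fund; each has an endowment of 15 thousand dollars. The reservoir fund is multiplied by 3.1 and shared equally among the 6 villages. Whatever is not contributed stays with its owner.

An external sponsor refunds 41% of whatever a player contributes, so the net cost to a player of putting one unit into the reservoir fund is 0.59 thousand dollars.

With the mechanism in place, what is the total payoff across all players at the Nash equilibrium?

With the mechanism, a contributed unit returns (3.1/6) / 0.59 = 0.8757 per unit of net cost — still below 1 — so contributing 0 remains dominant for every player.
At the Nash equilibrium no one contributes; group total payoff = 6 × 15 = 90.

90.00 thousand dollars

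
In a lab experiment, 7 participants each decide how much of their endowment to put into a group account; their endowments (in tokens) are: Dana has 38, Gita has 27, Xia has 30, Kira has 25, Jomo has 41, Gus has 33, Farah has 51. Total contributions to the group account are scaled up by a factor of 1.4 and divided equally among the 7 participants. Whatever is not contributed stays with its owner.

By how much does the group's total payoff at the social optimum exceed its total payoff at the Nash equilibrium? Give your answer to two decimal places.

98.00 tokens

The private return per contributed unit is 1.4/7 = 0.2000 < 1 for every player regardless of endowment, so the Nash equilibrium is zero contribution and the group total is Σ E_j = 38 + 27 + 30 + 25 + 41 + 33 + 51 = 245.
Each contributed unit returns 1.400 to the group, so the social optimum is full contribution by everyone: group total = 1.400 × 245 = 343.00.
Efficiency loss = (1.400 − 1) × 245 = 98.00.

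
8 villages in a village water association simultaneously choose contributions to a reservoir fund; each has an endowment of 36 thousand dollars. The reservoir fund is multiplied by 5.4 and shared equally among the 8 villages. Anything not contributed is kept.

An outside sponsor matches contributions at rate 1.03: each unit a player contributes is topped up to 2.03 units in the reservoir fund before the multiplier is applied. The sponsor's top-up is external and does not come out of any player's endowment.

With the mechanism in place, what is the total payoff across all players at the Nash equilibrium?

3157.06 thousand dollars

The effective private return per unit is now 5.4 × 2.03 / 8 = 1.3703 > 1, so every player's dominant strategy flips to full contribution.
At the Nash equilibrium everyone contributes 36. Group total payoff = 5.4 × 2.03 × 288 = 3157.06.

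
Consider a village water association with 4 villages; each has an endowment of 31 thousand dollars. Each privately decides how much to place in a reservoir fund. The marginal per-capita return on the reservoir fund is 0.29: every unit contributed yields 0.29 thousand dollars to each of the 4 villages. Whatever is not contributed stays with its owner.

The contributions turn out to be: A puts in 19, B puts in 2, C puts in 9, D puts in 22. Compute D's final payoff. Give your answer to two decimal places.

Total contributed: 19 + 2 + 9 + 22 = 52.
Each receives 0.29 × 52 = 15.08 from the reservoir fund.
D keeps 31 − 22 = 9, so D's payoff is 9 + 15.08 = 24.08.

24.08 thousand dollars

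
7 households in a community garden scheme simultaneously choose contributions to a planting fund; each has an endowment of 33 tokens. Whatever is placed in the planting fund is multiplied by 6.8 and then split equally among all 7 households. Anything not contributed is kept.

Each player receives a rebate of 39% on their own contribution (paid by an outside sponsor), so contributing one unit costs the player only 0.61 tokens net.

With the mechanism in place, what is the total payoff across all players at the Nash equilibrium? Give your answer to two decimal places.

Under the mechanism each unit contributed yields (6.8/7) / 0.61 = 1.5925 back to its contributor per unit of net cost, which exceeds 1, making full contribution the dominant choice for everyone.
At the Nash equilibrium everyone contributes 33. Group total payoff = 7 × (33 × 0.39 + 6.8 × 33) = 1660.89.

1660.89 tokens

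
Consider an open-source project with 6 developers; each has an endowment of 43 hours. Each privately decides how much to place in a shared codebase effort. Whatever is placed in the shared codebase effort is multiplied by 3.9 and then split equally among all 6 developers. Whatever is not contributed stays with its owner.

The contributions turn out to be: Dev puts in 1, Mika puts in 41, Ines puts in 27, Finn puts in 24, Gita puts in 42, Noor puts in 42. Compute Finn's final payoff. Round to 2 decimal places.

Total contributed: 1 + 41 + 27 + 24 + 42 + 42 = 177.
Each receives 3.9 × 177 / 6 = 115.05 from the shared codebase effort.
Finn keeps 43 − 24 = 19, so Finn's payoff is 19 + 115.05 = 134.05.

134.05 hours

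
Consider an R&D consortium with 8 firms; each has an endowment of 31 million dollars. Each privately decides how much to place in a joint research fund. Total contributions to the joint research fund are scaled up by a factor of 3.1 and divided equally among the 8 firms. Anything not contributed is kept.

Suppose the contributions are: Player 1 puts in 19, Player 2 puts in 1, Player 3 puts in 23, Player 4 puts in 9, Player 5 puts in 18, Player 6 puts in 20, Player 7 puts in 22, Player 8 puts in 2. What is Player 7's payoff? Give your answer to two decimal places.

53.18 million dollars

Total contributed: 19 + 1 + 23 + 9 + 18 + 20 + 22 + 2 = 114.
Each receives 3.1 × 114 / 8 = 44.18 from the joint research fund.
Player 7 keeps 31 − 22 = 9, so Player 7's payoff is 9 + 44.18 = 53.18.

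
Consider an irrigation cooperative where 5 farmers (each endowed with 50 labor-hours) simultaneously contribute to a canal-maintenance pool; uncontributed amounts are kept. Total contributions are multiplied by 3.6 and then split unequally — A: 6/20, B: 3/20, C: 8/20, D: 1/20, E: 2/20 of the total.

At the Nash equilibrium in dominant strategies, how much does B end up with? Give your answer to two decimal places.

104.00 labor-hours

Each unit j contributes comes back to j as 3.6 × (j's share), so j prefers to contribute only if that share exceeds 1/3.6 = 0.2778; otherwise keeping the unit dominates.
The shares above 0.2778 belong to A and C, contributing 50 each; the remaining 3 contribute 0. Total contributed: 100.
B keeps 50 and receives 3.6 × 100 × 3/20 = 54.00 from the canal-maintenance pool, for a payoff of 104.00.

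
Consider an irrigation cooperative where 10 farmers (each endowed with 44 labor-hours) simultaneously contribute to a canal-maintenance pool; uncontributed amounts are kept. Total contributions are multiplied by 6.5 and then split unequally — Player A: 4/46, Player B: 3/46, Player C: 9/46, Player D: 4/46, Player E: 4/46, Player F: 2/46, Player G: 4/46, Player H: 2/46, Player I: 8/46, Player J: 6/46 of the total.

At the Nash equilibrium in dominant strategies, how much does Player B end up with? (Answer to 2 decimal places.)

Each unit j contributes comes back to j as 6.5 × (j's share), so j prefers to contribute only if that share exceeds 1/6.5 = 0.1538; otherwise keeping the unit dominates.
The shares above 0.1538 belong to Player C and Player I, contributing 44 each; the remaining 8 contribute 0. Total contributed: 88.
Player B keeps 44 and receives 6.5 × 88 × 3/46 = 37.30 from the canal-maintenance pool, for a payoff of 81.30.

81.30 labor-hours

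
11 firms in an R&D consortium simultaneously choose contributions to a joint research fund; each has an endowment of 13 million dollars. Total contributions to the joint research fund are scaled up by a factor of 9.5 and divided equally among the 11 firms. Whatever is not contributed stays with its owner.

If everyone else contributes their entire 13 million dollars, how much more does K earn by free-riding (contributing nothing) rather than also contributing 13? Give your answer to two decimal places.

Switching from a contribution of 13 to 0 lets K keep an extra 13 million dollars, but lowers the joint research fund by 13, which costs K their own share of that drop: 9.5/11 × 13 = 11.23.
Net gain = 13 − 11.23 = 1.77. The private return per contributed unit (0.8636) is below 1, so free-riding is indeed the best response regardless of what the others do.

1.77 million dollars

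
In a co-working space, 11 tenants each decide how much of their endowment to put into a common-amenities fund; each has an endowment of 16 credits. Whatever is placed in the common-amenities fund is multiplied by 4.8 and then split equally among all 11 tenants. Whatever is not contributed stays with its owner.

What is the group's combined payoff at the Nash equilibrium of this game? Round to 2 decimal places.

176.00 credits

Each contributed unit returns 4.8/11 = 0.4364 to its contributor — below 1 — so contributing 0 is dominant for every player. At the Nash equilibrium everyone keeps their 16, and the group total is 11 × 16 = 176.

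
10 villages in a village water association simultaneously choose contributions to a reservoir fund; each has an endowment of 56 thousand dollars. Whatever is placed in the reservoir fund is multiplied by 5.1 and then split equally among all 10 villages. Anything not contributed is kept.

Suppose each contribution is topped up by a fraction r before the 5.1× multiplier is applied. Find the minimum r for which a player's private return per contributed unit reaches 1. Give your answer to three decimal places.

0.961

With matching at rate r, one contributed unit becomes (1 + r) in the reservoir fund and returns 5.1 × (1 + r) / 10 to the contributor.
Setting this equal to 1: 1 + r = 10/5.1 = 1.9608.
So the minimum matching rate is r = 1.9608 − 1 = 0.961.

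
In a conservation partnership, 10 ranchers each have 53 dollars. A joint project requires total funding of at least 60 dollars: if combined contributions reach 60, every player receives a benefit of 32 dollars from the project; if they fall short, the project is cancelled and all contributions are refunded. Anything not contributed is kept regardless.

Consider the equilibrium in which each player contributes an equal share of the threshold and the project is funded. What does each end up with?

79 dollars

Equal share of the threshold: 60/10 = 6.
At this profile no one gains by cutting their contribution: any cut drops the total below 60, the project is cancelled, contributions are refunded, and the deviator ends with 53, which is less than 53 − 6 + 32 = 79. Contributing more than 6 just wastes the excess. So contributing exactly 6 is a best response.
Each player's payoff: 53 − 6 + 32 = 79.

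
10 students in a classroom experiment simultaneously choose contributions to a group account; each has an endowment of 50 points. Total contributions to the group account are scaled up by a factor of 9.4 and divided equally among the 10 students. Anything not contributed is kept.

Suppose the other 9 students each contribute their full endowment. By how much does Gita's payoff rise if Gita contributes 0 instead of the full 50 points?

Switching from a contribution of 50 to 0 lets Gita keep an extra 50 points, but lowers the group account by 50, which costs Gita their own share of that drop: 9.4/10 × 50 = 47.00.
Net gain = 50 − 47.00 = 3.00. The private return per contributed unit (0.9400) is below 1, so free-riding is indeed the best response regardless of what the others do.

3.00 points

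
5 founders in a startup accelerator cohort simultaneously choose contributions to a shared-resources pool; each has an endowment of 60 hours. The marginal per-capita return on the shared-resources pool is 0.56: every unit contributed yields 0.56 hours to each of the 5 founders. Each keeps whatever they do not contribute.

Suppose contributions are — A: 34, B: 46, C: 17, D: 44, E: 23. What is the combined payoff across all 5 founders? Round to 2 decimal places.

595.20 hours

Total contributed: 34 + 46 + 17 + 44 + 23 = 164; total kept: 5 × 60 − 164 = 136.
The shared-resources pool pays out 0.56 × 5 × 164 = 459.20 in aggregate.
Group total = 136 + 459.20 = 595.20.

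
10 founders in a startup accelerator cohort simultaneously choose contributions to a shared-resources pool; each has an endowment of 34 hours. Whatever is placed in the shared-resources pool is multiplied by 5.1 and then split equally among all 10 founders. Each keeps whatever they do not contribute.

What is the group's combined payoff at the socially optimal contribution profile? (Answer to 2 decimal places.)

Each contributed unit returns 5.100 to the group as a whole (0.5100 to each of 10 players), which exceeds 1, so the social optimum is full contribution: group total = 5.100 × 340 = 1734.00.

1734.00 hours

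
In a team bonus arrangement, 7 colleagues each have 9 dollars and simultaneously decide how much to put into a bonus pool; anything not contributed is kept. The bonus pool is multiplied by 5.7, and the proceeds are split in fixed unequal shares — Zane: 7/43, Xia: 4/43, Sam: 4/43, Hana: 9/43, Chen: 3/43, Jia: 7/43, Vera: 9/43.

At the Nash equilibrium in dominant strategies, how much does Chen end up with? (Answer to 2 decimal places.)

A player with share s gets back 5.7·s per unit contributed, so full contribution is dominant for anyone with s > 1/5.7 = 0.1754 and zero contribution is dominant for anyone below.
Hana and Vera are above the threshold, contributing 9 each; the remaining 5 contribute 0. Total contributed: 18.
Chen keeps 9 and receives 5.7 × 18 × 3/43 = 7.16 from the bonus pool, for a payoff of 16.16.

16.16 dollars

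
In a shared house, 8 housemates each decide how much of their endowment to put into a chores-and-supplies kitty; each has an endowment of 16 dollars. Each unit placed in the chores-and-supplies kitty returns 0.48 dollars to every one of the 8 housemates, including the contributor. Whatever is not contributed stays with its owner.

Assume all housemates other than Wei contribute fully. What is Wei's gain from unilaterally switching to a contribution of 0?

Switching from a contribution of 16 to 0 lets Wei keep an extra 16 dollars, but lowers the chores-and-supplies kitty by 16, which costs Wei their own share of that drop: 0.48 × 16 = 7.68.
Net gain = 16 − 7.68 = 8.32. The private return per contributed unit (0.48) is below 1, so free-riding is indeed the best response regardless of what the others do.

8.32 dollars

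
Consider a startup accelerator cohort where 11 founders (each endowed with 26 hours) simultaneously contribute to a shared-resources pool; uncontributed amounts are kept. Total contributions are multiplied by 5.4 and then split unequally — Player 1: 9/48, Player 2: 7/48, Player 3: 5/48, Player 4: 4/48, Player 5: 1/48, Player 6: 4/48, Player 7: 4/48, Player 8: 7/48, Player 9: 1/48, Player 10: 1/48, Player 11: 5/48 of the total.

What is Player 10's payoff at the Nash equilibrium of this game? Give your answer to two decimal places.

Each unit j contributes comes back to j as 5.4 × (j's share), so j prefers to contribute only if that share exceeds 1/5.4 = 0.1852; otherwise keeping the unit dominates.
Player 1 alone (share 9/48) is above the threshold, contributing 26; the remaining 10 contribute 0. Total contributed: 26.
Player 10 keeps 26 and receives 5.4 × 26 × 1/48 = 2.93 from the shared-resources pool, for a payoff of 28.93.

28.93 hours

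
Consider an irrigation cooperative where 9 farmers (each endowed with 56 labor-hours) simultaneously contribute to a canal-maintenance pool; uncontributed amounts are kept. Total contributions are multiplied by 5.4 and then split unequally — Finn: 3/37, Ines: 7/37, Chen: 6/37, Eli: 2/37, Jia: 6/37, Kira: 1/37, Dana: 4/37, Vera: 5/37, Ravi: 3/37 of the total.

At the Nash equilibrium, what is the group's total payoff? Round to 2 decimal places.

A player with share s gets back 5.4·s per unit contributed, so full contribution is dominant for anyone with s > 1/5.4 = 0.1852 and zero contribution is dominant for anyone below.
Ines alone (share 7/37) is above the threshold, contributing 56; the remaining 8 contribute 0. Total contributed: 56.
The canal-maintenance pool pays out 5.4 × 56 = 302.40 in total (split across the unequal shares, but the aggregate is all that matters for the group sum).
The 8 free-riders keep 56 each, adding 448. Group total = 448 + 302.40 = 750.40.

750.40 labor-hours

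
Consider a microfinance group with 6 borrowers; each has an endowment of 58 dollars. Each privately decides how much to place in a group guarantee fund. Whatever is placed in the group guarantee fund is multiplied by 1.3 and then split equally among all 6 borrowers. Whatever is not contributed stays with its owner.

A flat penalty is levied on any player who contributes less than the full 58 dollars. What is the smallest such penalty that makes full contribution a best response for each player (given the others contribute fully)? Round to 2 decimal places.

Given the others contribute fully, the best deviation is to contribute 0 (any partial contribution still incurs the fine and gives up units whose private return 0.2167 is below 1).
Deviating from 58 to 0 saves 58 dollars but forfeits the deviator's share of the drop in the group guarantee fund: 1.3/6 × 58 = 12.57.
So the deviation gain is 58 − 12.57 = 45.43, and the fine must be at least 45.43 dollars to wipe it out.

45.43 dollars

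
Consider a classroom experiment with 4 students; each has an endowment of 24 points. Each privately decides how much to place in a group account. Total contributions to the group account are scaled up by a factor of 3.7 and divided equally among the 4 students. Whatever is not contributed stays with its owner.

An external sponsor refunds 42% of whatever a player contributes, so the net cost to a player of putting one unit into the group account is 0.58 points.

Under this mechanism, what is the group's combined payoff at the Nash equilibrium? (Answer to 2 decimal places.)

Under the mechanism each unit contributed yields (3.7/4) / 0.58 = 1.5948 back to its contributor per unit of net cost, which exceeds 1, making full contribution the dominant choice for everyone.
So the Nash equilibrium is full contribution by all 4; the group earns 4 × (24 × 0.42 + 3.7 × 24) = 395.52.

395.52 points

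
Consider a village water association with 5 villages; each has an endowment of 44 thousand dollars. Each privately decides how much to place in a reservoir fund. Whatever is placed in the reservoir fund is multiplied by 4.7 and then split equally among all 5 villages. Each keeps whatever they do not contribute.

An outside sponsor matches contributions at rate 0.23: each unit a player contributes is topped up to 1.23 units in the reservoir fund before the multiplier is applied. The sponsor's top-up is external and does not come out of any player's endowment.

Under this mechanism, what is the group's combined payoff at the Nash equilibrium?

With the mechanism, a contributed unit returns 4.7 × 1.23 / 5 = 1.1562 per unit of net cost to the contributor — now above 1 — so contributing fully is weakly dominant for every player.
So the Nash equilibrium is full contribution by all 5; the group earns 4.7 × 1.23 × 220 = 1271.82.

1271.82 thousand dollars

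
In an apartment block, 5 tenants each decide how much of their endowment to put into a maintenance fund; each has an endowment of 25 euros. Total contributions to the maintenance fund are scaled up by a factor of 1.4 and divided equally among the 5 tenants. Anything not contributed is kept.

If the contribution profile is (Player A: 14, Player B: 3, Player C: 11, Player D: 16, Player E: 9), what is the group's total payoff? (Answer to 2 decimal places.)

146.20 euros

Total contributed: 14 + 3 + 11 + 16 + 9 = 53; total kept: 5 × 25 − 53 = 72.
The maintenance fund pays out 1.4 × 53 = 74.20 in aggregate.
Group total = 72 + 74.20 = 146.20.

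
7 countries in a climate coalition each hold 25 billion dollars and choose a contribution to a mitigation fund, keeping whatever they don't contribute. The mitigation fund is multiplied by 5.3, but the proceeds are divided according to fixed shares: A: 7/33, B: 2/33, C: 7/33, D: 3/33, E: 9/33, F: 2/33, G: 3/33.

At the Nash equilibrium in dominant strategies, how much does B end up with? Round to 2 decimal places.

49.09 billion dollars

Each unit j contributes comes back to j as 5.3 × (j's share), so j prefers to contribute only if that share exceeds 1/5.3 = 0.1887; otherwise keeping the unit dominates.
A, C and E are above the threshold, contributing 25 each; the remaining 4 contribute 0. Total contributed: 75.
B keeps 25 and receives 5.3 × 75 × 2/33 = 24.09 from the mitigation fund, for a payoff of 49.09.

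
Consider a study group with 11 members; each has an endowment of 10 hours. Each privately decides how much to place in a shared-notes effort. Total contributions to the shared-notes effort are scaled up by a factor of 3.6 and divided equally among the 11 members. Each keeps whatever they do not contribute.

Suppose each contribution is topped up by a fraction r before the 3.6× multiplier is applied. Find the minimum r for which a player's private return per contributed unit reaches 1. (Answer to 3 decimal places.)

With matching at rate r, one contributed unit becomes (1 + r) in the shared-notes effort and returns 3.6 × (1 + r) / 11 to the contributor.
Setting this equal to 1: 1 + r = 11/3.6 = 3.0556.
So the minimum matching rate is r = 3.0556 − 1 = 2.056.

2.056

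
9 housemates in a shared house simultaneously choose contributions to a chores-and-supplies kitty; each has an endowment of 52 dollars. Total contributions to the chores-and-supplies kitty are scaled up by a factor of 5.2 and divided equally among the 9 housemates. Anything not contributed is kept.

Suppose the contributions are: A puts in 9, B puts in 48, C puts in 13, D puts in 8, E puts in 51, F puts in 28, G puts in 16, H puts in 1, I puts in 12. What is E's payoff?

108.47 dollars

Total contributed: 9 + 48 + 13 + 8 + 51 + 28 + 16 + 1 + 12 = 186.
Each receives 5.2 × 186 / 9 = 107.47 from the chores-and-supplies kitty.
E keeps 52 − 51 = 1, so E's payoff is 1 + 107.47 = 108.47.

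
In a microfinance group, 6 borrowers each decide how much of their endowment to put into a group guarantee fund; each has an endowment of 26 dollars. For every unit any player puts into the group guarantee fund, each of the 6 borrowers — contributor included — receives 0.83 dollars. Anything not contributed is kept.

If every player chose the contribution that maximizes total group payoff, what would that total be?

776.88 dollars

Each contributed unit returns 4.980 to the group as a whole (0.83 to each of 6 players), which exceeds 1, so the social optimum is full contribution: group total = 4.980 × 156 = 776.88.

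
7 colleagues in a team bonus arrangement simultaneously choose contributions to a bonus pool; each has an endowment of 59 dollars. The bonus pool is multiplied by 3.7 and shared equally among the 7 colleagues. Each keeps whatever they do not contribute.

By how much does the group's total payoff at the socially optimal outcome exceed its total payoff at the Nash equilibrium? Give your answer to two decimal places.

Each contributed unit returns 3.7/7 = 0.5286 to its contributor — below 1 — so contributing 0 is dominant for every player. At the Nash equilibrium everyone keeps their 59, and the group total is 7 × 59 = 413.
Each contributed unit returns 3.700 to the group as a whole (0.5286 to each of 7 players), which exceeds 1, so the social optimum is full contribution: group total = 3.700 × 413 = 1528.10.
Efficiency loss = 1528.10 − 413 = 1115.10.

1115.10 dollars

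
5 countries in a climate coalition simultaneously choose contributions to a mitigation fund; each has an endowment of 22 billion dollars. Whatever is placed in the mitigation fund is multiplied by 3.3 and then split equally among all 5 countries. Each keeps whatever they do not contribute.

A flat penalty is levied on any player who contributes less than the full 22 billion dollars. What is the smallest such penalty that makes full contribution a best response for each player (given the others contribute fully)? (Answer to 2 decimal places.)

Given the others contribute fully, the best deviation is to contribute 0 (any partial contribution still incurs the fine and gives up units whose private return 0.6600 is below 1).
Deviating from 22 to 0 saves 22 billion dollars but forfeits the deviator's share of the drop in the mitigation fund: 3.3/5 × 22 = 14.52.
So the deviation gain is 22 − 14.52 = 7.48, and the fine must be at least 7.48 billion dollars to wipe it out.

7.48 billion dollars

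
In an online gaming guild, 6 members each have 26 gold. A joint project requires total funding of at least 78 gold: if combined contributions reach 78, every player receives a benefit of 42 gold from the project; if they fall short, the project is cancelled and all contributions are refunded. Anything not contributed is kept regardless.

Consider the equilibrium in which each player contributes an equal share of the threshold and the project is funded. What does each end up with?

Equal share of the threshold: 78/6 = 13.
At this profile no one gains by cutting their contribution: any cut drops the total below 78, the project is cancelled, contributions are refunded, and the deviator ends with 26, which is less than 26 − 13 + 42 = 55. Contributing more than 13 just wastes the excess. So contributing exactly 13 is a best response.
Each player's payoff: 26 − 13 + 42 = 55.

55 gold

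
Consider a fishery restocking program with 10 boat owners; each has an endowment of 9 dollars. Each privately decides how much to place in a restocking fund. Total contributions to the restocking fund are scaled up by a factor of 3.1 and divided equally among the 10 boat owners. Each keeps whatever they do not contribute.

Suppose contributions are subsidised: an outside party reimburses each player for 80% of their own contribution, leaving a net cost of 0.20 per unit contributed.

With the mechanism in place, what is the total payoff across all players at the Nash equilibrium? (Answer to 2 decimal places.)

With the mechanism, a contributed unit returns (3.1/10) / 0.20 = 1.5500 per unit of net cost to the contributor — now above 1 — so contributing fully is weakly dominant for every player.
So the Nash equilibrium is full contribution by all 10; the group earns 10 × (9 × 0.80 + 3.1 × 9) = 351.00.

351.00 dollars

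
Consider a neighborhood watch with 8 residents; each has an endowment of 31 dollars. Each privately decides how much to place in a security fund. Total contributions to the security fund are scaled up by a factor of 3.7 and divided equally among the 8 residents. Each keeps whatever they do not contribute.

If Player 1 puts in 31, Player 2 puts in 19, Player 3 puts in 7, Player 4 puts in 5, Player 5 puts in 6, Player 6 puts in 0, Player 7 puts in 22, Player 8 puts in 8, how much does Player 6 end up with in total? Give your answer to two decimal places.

76.33 dollars

Total contributed: 31 + 19 + 7 + 5 + 6 + 0 + 22 + 8 = 98.
Each receives 3.7 × 98 / 8 = 45.33 from the security fund.
Player 6 keeps 31 − 0 = 31, so Player 6's payoff is 31 + 45.33 = 76.33.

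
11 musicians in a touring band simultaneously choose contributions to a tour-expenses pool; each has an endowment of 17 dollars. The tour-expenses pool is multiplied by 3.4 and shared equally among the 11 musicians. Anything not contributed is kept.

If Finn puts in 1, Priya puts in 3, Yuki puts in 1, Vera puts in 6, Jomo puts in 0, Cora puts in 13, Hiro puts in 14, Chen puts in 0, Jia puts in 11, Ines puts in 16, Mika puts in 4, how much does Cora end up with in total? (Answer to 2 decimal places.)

Total contributed: 1 + 3 + 1 + 6 + 0 + 13 + 14 + 0 + 11 + 16 + 4 = 69.
Each receives 3.4 × 69 / 11 = 21.33 from the tour-expenses pool.
Cora keeps 17 − 13 = 4, so Cora's payoff is 4 + 21.33 = 25.33.

25.33 dollars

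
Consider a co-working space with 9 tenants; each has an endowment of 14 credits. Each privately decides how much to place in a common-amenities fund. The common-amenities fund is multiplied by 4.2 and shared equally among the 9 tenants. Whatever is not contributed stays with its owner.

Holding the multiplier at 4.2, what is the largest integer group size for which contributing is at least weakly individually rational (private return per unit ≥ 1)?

4

Private return per unit is 4.2/(group size), which is ≥ 1 whenever the group size is ≤ 4.2.
The largest such integer is 4.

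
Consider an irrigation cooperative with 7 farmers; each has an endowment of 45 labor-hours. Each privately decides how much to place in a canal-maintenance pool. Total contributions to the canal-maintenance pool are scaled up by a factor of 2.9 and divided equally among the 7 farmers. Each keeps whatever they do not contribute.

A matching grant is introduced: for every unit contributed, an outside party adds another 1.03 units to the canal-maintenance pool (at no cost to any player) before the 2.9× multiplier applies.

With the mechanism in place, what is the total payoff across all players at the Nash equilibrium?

With the mechanism, a contributed unit returns 2.9 × 2.03 / 7 = 0.8410 per unit of net cost — still below 1 — so contributing 0 remains dominant for every player.
Everyone keeps their endowment and the group total is 7 × 45 = 315.

315.00 labor-hours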